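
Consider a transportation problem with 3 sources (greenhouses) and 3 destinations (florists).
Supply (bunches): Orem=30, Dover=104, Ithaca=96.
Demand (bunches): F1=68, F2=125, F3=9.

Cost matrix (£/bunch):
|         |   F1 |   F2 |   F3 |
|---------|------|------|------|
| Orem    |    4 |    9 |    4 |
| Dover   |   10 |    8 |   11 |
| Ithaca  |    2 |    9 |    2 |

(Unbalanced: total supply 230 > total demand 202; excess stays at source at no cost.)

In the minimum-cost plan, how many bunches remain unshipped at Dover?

0

Minimum-cost shipments:
  Orem–F2: 21 bunches
  Dover–F2: 104 bunches
  Ithaca–F1: 68 bunches
  Ithaca–F3: 9 bunches
Total cost = £1175.
Dover ships 104 of its 104, leaving 0.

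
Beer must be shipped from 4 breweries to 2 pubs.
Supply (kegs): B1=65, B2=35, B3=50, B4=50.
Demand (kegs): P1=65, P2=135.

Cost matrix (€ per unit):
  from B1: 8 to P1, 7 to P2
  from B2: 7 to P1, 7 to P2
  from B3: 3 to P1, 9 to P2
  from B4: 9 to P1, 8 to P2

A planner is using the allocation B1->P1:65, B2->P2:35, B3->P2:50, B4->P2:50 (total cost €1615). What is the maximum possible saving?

365

Current plan cost = 65·8 + 35·7 + 50·9 + 50·8 = €1615.
Optimal plan:
  B1–P2: 65 × €7 = €455
  B2–P1: 15 × €7 = €105
  B2–P2: 20 × €7 = €140
  B3–P1: 50 × €3 = €150
  B4–P2: 50 × €8 = €400
Optimal cost = €1250.
Saving = 1615 − 1250 = €365.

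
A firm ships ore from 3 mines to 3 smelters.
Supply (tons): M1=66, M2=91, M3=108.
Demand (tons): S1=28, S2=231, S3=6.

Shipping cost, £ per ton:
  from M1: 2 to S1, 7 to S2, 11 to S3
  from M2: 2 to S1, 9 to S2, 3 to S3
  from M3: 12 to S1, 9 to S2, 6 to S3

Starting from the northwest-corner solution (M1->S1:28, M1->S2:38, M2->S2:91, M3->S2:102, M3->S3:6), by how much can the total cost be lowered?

Current plan cost = 28·2 + 38·7 + 91·9 + 102·9 + 6·6 = £2095.
Optimal plan:
  M1→S2: 66 × £7 = £462
  M2→S1: 28 × £2 = £56
  M2→S2: 57 × £9 = £513
  M2→S3: 6 × £3 = £18
  M3→S2: 108 × £9 = £972
Optimal cost = £2021.
Saving = 2095 − 2021 = £74.

74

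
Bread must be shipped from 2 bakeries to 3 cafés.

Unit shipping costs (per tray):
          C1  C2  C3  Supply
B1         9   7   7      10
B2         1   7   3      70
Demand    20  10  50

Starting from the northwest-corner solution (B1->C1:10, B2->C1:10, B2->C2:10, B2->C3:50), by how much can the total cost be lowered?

Current plan cost = 10·9 + 10·1 + 10·7 + 50·3 = 320.
Optimal plan:
  B1 to C2: 10 × 7 = 70
  B2 to C1: 20 × 1 = 20
  B2 to C3: 50 × 3 = 150
Optimal cost = 240.
Saving = 320 − 240 = 80.

80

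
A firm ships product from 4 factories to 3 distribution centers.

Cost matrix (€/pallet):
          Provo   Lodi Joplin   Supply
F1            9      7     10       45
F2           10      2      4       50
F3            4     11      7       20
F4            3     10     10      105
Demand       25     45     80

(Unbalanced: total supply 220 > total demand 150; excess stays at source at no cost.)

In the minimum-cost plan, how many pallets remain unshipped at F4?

An optimal plan:
  F1→Lodi: 45 × €7 = €315
  F2→Joplin: 50 × €4 = €200
  F3→Joplin: 20 × €7 = €140
  F4→Provo: 25 × €3 = €75
  F4→Joplin: 10 × €10 = €100
Total cost = €830.
F4 ships 35 of its 105, leaving 70.

70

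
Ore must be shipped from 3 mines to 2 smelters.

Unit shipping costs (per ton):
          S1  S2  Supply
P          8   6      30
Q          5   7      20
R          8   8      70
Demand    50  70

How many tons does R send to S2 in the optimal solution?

Solving gives:
  P to S2: 30 × 6 = 180
  Q to S1: 20 × 5 = 100
  R to S1: 30 × 8 = 240
  R to S2: 40 × 8 = 320
Total cost = 840.
So R→S2 carries 40 tons.

40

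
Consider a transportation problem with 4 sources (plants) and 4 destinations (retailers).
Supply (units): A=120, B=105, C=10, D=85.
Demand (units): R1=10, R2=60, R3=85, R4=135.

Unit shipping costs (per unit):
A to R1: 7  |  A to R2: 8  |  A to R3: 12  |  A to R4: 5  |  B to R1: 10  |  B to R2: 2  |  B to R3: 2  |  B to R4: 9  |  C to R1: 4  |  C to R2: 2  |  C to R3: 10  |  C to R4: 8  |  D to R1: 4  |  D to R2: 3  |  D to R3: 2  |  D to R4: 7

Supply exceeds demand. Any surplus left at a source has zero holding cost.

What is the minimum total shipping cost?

1035

Optimal allocation:
  A–R4: 120 × 5 = 600
  B–R2: 60 × 2 = 120
  B–R3: 25 × 2 = 50
  D–R1: 10 × 4 = 40
  D–R3: 60 × 2 = 120
  D–R4: 15 × 7 = 105
Total = 600 + 120 + 50 + 40 + 120 + 105 = 1035.
(Supply check: A ships 120; B ships 85; C ships 0; D ships 85.)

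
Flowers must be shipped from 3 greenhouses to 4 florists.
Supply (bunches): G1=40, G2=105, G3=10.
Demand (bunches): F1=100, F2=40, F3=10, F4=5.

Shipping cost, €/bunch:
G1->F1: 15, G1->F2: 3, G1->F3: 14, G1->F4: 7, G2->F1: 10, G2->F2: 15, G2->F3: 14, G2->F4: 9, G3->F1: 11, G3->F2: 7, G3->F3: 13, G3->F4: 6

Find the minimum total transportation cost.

Optimal allocation:
  G1→F2: 40 × €3 = €120
  G2→F1: 100 × €10 = €1000
  G2→F3: 5 × €14 = €70
  G3→F3: 5 × €13 = €65
  G3→F4: 5 × €6 = €30
Total = 120 + 1000 + 70 + 65 + 30 = €1285.

1285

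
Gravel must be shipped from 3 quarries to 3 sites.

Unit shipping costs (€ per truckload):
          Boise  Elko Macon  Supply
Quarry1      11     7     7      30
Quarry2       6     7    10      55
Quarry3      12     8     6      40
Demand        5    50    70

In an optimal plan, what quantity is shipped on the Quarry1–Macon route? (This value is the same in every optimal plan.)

Solving gives:
  Quarry1 to Macon: 30 × €7 = €210
  Quarry2 to Boise: 5 × €6 = €30
  Quarry2 to Elko: 50 × €7 = €350
  Quarry3 to Macon: 40 × €6 = €240
Total cost = €830.
So Quarry1→Macon carries 30 truckloads.

30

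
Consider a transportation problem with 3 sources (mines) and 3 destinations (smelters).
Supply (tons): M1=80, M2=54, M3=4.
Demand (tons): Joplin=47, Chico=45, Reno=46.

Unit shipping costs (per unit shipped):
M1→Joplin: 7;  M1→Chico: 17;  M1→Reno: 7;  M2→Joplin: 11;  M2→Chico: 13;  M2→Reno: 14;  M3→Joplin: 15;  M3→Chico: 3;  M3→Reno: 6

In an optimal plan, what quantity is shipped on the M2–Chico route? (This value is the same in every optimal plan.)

41

Optimal shipments:
  M1->Joplin: 34 × 7 = 238
  M1->Reno: 46 × 7 = 322
  M2->Joplin: 13 × 11 = 143
  M2->Chico: 41 × 13 = 533
  M3->Chico: 4 × 3 = 12
Total cost = 1248.
So M2→Chico carries 41 tons.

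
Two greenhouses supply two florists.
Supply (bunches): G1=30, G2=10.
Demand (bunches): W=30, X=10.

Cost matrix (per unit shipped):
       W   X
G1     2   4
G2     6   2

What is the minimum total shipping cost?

80

A cheapest plan:
  G1→W: 30 bunches
  G2→X: 10 bunches
Total cost = 80.
(Supply check: G1 ships 30; G2 ships 10.)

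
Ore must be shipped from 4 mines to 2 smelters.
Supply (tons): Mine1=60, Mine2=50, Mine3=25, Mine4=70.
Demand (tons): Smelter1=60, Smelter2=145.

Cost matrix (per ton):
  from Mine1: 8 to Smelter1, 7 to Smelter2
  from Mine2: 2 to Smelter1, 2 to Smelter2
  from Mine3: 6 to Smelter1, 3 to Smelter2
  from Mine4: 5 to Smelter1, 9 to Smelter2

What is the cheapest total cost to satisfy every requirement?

985

One minimum-cost allocation:
  Mine1–Smelter2: 60 × 7 = 420
  Mine2–Smelter2: 50 × 2 = 100
  Mine3–Smelter2: 25 × 3 = 75
  Mine4–Smelter1: 60 × 5 = 300
  Mine4–Smelter2: 10 × 9 = 90
Total = 420 + 100 + 75 + 300 + 90 = 985.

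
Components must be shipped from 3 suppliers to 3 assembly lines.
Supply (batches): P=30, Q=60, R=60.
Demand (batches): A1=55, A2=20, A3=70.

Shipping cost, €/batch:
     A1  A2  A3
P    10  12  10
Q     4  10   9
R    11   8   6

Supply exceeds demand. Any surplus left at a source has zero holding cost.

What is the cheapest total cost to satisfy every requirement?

910

An optimal shipping plan:
  P->A2: 15 × €12 = €180
  P->A3: 10 × €10 = €100
  Q->A1: 55 × €4 = €220
  Q->A2: 5 × €10 = €50
  R->A3: 60 × €6 = €360
Total = 180 + 100 + 220 + 50 + 360 = €910.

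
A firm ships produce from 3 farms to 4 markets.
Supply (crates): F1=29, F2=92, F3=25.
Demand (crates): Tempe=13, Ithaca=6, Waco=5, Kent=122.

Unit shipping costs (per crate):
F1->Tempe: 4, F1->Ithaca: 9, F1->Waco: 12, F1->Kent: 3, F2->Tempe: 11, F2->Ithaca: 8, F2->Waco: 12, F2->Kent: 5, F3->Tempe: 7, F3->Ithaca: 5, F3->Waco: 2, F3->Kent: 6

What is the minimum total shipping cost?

684

Optimal allocation:
  F1→Kent: 29 × 3 = 87
  F2→Kent: 92 × 5 = 460
  F3→Tempe: 13 × 7 = 91
  F3→Ithaca: 6 × 5 = 30
  F3→Waco: 5 × 2 = 10
  F3→Kent: 1 × 6 = 6
Total = 87 + 460 + 91 + 30 + 10 + 6 = 684.
(Supply check: F1 ships 29; F2 ships 92; F3 ships 25.)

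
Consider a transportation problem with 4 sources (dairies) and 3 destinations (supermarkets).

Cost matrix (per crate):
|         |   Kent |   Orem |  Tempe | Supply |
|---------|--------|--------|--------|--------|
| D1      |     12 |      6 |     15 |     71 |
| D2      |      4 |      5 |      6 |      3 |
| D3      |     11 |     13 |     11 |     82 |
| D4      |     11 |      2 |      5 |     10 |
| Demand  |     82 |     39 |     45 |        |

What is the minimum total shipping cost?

Optimal allocation:
  D1→Kent: 32 × 12 = 384
  D1→Orem: 39 × 6 = 234
  D2→Kent: 3 × 4 = 12
  D3→Kent: 47 × 11 = 517
  D3→Tempe: 35 × 11 = 385
  D4→Tempe: 10 × 5 = 50
Total = 384 + 234 + 12 + 517 + 385 + 50 = 1582.

1582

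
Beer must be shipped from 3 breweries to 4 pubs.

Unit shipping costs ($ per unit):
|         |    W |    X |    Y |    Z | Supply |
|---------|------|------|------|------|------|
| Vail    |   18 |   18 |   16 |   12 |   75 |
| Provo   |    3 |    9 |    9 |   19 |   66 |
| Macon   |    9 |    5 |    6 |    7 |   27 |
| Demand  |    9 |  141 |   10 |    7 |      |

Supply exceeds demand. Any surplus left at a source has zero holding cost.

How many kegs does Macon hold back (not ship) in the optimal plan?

0

An optimal plan:
  Vail→X: 57 kegs
  Vail→Y: 10 kegs
  Vail→Z: 7 kegs
  Provo→W: 9 kegs
  Provo→X: 57 kegs
  Macon→X: 27 kegs
Total cost = $1945.
Macon ships 27 of its 27, leaving 0.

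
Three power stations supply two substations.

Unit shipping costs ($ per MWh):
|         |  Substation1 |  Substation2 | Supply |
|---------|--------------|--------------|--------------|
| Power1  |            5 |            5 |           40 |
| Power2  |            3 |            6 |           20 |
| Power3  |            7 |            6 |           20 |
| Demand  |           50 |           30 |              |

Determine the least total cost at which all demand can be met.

380

One minimum-cost allocation:
  Power1->Substation1: 30 MWh
  Power1->Substation2: 10 MWh
  Power2->Substation1: 20 MWh
  Power3->Substation2: 20 MWh
Total cost = $380.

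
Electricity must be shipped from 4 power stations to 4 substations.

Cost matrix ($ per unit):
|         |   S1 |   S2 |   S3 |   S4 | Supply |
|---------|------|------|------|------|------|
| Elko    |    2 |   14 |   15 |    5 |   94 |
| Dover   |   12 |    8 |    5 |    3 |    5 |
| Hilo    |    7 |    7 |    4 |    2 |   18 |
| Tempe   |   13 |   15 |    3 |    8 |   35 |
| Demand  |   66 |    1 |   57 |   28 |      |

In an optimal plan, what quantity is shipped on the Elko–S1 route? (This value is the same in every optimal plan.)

66

The minimum-cost plan:
  Elko->S1: 66 × $2 = $132
  Elko->S4: 28 × $5 = $140
  Dover->S2: 1 × $8 = $8
  Dover->S3: 4 × $5 = $20
  Hilo->S3: 18 × $4 = $72
  Tempe->S3: 35 × $3 = $105
Total cost = $477.
So Elko→S1 carries 66 MWh.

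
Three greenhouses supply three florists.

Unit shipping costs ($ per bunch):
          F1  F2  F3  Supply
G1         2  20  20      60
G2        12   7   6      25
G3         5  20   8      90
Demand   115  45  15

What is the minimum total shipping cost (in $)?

Optimal allocation:
  G1–F1: 60 bunches
  G2–F2: 25 bunches
  G3–F1: 55 bunches
  G3–F2: 20 bunches
  G3–F3: 15 bunches
Total cost = $1090.

1090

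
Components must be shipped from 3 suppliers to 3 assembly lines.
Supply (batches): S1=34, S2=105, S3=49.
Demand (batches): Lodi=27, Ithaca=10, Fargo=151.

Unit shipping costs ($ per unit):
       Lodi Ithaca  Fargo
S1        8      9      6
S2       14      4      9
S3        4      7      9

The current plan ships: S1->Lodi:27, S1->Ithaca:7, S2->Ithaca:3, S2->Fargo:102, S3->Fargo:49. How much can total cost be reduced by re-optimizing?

Current plan cost = 27·8 + 7·9 + 3·4 + 102·9 + 49·9 = $1650.
Optimal plan:
  S1 to Fargo: 34 batches
  S2 to Ithaca: 10 batches
  S2 to Fargo: 95 batches
  S3 to Lodi: 27 batches
  S3 to Fargo: 22 batches
Optimal cost = $1405.
Saving = 1650 − 1405 = $245.

245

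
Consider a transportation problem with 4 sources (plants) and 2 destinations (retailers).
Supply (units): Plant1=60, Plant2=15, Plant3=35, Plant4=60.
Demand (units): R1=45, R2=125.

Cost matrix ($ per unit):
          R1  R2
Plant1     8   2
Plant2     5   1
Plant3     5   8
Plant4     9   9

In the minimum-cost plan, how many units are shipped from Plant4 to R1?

10

Solving gives:
  Plant1–R2: 60 units
  Plant2–R2: 15 units
  Plant3–R1: 35 units
  Plant4–R1: 10 units
  Plant4–R2: 50 units
Total cost = $850.
So Plant4→R1 carries 10 units.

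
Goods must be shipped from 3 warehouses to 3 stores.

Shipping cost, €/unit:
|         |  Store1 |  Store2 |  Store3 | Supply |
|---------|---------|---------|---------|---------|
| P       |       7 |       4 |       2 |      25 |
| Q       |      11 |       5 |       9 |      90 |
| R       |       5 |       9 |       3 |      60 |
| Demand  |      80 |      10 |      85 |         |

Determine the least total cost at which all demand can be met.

A cheapest plan:
  P–Store3: 25 × €2 = €50
  Q–Store1: 80 × €11 = €880
  Q–Store2: 10 × €5 = €50
  R–Store3: 60 × €3 = €180
Total = 50 + 880 + 50 + 180 = €1160.

1160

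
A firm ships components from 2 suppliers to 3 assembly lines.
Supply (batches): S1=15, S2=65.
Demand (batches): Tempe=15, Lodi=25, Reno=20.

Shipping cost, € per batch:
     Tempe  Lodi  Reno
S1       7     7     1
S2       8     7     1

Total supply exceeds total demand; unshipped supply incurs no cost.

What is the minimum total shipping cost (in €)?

300

One minimum-cost allocation:
  S1->Tempe: 15 × €7 = €105
  S2->Lodi: 25 × €7 = €175
  S2->Reno: 20 × €1 = €20
Total = 105 + 175 + 20 = €300.
(Supply check: S1 ships 15; S2 ships 45.)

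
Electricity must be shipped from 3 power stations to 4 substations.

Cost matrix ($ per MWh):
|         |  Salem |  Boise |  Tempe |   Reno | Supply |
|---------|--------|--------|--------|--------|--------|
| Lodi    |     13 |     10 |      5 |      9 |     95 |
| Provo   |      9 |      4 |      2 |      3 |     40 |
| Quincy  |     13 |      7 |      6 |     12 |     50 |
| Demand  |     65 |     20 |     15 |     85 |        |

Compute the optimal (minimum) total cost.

One minimum-cost allocation:
  Lodi→Salem: 35 × $13 = $455
  Lodi→Tempe: 15 × $5 = $75
  Lodi→Reno: 45 × $9 = $405
  Provo→Reno: 40 × $3 = $120
  Quincy→Salem: 30 × $13 = $390
  Quincy→Boise: 20 × $7 = $140
Total = 455 + 75 + 405 + 120 + 390 + 140 = $1585.

1585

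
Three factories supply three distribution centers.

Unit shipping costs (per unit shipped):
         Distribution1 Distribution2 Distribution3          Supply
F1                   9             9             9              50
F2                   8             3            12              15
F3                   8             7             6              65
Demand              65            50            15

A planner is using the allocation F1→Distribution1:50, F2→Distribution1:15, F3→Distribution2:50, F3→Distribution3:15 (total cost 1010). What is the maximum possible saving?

60

Current plan cost = 50·9 + 15·8 + 50·7 + 15·6 = 1010.
Optimal plan:
  F1→Distribution1: 50 × 9 = 450
  F2→Distribution2: 15 × 3 = 45
  F3→Distribution1: 15 × 8 = 120
  F3→Distribution2: 35 × 7 = 245
  F3→Distribution3: 15 × 6 = 90
Optimal cost = 950.
Saving = 1010 − 950 = 60.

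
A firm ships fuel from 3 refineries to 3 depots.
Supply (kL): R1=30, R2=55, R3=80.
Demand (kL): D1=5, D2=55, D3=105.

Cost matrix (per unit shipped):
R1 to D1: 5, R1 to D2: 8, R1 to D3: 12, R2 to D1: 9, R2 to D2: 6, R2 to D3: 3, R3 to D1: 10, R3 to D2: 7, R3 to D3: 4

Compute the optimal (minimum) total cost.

A cheapest plan:
  R1–D1: 5 kL
  R1–D2: 25 kL
  R2–D3: 55 kL
  R3–D2: 30 kL
  R3–D3: 50 kL
Total cost = 800.

800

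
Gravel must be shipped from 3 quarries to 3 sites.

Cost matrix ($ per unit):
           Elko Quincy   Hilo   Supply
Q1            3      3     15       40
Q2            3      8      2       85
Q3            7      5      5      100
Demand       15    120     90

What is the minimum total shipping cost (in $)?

A cheapest plan:
  Q1–Elko: 15 × $3 = $45
  Q1–Quincy: 25 × $3 = $75
  Q2–Hilo: 85 × $2 = $170
  Q3–Quincy: 95 × $5 = $475
  Q3–Hilo: 5 × $5 = $25
Total = 45 + 75 + 170 + 475 + 25 = $790.

790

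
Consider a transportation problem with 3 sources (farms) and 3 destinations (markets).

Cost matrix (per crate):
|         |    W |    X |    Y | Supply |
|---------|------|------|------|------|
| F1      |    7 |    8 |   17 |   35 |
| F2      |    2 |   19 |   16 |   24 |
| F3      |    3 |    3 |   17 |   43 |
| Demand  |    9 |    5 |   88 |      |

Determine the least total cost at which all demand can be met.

1514

An optimal shipping plan:
  F1–Y: 35 × 17 = 595
  F2–Y: 24 × 16 = 384
  F3–W: 9 × 3 = 27
  F3–X: 5 × 3 = 15
  F3–Y: 29 × 17 = 493
Total = 595 + 384 + 27 + 15 + 493 = 1514.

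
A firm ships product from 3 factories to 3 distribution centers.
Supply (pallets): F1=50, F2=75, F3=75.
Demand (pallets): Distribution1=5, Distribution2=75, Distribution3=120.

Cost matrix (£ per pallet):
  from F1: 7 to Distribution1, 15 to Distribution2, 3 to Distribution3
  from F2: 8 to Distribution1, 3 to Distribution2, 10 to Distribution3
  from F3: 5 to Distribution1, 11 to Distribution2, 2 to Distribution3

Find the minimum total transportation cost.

540

Optimal allocation:
  F1→Distribution3: 50 pallets
  F2→Distribution2: 75 pallets
  F3→Distribution1: 5 pallets
  F3→Distribution3: 70 pallets
Total cost = £540.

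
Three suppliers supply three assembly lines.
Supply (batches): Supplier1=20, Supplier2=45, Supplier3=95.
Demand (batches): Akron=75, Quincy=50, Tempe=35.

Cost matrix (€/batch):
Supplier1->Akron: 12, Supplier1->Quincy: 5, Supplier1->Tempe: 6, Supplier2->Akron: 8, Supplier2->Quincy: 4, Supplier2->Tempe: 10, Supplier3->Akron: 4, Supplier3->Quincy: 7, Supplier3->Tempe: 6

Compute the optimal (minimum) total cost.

715

Optimal allocation:
  Supplier1 to Quincy: 5 × €5 = €25
  Supplier1 to Tempe: 15 × €6 = €90
  Supplier2 to Quincy: 45 × €4 = €180
  Supplier3 to Akron: 75 × €4 = €300
  Supplier3 to Tempe: 20 × €6 = €120
Total = 25 + 90 + 180 + 300 + 120 = €715.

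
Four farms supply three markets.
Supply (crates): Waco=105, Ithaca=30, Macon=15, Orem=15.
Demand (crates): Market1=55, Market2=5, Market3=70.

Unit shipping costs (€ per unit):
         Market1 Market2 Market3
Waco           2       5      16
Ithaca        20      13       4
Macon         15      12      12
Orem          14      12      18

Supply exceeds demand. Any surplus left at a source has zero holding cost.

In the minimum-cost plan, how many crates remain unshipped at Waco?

20

An optimal plan:
  Waco->Market1: 55 × €2 = €110
  Waco->Market2: 5 × €5 = €25
  Waco->Market3: 25 × €16 = €400
  Ithaca->Market3: 30 × €4 = €120
  Macon->Market3: 15 × €12 = €180
Total cost = €835.
Waco ships 85 of its 105, leaving 20.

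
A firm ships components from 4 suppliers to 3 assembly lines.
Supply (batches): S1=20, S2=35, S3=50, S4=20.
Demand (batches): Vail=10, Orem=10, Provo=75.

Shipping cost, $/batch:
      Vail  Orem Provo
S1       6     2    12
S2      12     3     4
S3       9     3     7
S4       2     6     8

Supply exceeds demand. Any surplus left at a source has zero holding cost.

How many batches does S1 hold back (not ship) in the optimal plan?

10

An optimal plan:
  S1->Orem: 10 × $2 = $20
  S2->Provo: 35 × $4 = $140
  S3->Provo: 40 × $7 = $280
  S4->Vail: 10 × $2 = $20
Total cost = $460.
S1 ships 10 of its 20, leaving 10.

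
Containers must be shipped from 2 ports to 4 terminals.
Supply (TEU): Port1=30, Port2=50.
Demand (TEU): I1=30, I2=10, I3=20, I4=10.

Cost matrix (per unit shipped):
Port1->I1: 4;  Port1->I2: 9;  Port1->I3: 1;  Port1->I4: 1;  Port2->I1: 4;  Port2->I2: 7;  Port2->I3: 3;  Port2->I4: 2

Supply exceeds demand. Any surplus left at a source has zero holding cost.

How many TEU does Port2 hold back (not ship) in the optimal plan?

Minimum-cost shipments:
  Port1–I3: 20 TEU
  Port1–I4: 10 TEU
  Port2–I1: 30 TEU
  Port2–I2: 10 TEU
Total cost = 220.
Port2 ships 40 of its 50, leaving 10.

10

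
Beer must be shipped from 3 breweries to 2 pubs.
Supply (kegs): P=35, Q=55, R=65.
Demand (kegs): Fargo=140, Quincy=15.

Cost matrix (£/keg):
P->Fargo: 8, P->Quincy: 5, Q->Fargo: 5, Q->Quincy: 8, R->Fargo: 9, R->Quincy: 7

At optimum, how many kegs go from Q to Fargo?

The minimum-cost plan:
  P->Fargo: 20 × £8 = £160
  P->Quincy: 15 × £5 = £75
  Q->Fargo: 55 × £5 = £275
  R->Fargo: 65 × £9 = £585
Total cost = £1095.
So Q→Fargo carries 55 kegs.

55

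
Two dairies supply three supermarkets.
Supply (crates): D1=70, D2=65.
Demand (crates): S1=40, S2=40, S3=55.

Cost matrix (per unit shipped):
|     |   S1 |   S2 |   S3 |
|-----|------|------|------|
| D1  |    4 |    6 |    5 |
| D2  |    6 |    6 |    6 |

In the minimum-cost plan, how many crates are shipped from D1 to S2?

0

Optimal shipments:
  D1 to S1: 40 crates
  D1 to S3: 30 crates
  D2 to S2: 40 crates
  D2 to S3: 25 crates
Total cost = 700.
The route D1→S2 is not used.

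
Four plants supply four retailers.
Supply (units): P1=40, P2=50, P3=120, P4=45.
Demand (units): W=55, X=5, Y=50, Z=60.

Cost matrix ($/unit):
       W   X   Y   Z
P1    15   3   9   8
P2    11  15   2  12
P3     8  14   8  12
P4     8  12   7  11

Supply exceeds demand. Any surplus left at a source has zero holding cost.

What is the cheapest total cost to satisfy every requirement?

1110

Optimal allocation:
  P1–X: 5 × $3 = $15
  P1–Z: 35 × $8 = $280
  P2–Y: 50 × $2 = $100
  P3–W: 35 × $8 = $280
  P4–W: 20 × $8 = $160
  P4–Z: 25 × $11 = $275
Total = 15 + 280 + 100 + 280 + 160 + 275 = $1110.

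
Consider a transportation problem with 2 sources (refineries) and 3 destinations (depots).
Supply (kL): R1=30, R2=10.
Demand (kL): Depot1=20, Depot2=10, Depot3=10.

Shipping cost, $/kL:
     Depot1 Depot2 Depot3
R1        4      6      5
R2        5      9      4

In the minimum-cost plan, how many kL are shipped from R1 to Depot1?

20

The minimum-cost plan:
  R1→Depot1: 20 × $4 = $80
  R1→Depot2: 10 × $6 = $60
  R2→Depot3: 10 × $4 = $40
Total cost = $180.
So R1→Depot1 carries 20 kL.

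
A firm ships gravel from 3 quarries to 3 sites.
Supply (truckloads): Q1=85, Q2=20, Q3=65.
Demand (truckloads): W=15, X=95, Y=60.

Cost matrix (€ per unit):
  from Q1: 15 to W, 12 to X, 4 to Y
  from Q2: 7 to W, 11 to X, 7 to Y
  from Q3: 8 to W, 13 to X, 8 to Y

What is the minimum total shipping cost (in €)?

1530

Optimal allocation:
  Q1→X: 25 × €12 = €300
  Q1→Y: 60 × €4 = €240
  Q2→X: 20 × €11 = €220
  Q3→W: 15 × €8 = €120
  Q3→X: 50 × €13 = €650
Total = 300 + 240 + 220 + 120 + 650 = €1530.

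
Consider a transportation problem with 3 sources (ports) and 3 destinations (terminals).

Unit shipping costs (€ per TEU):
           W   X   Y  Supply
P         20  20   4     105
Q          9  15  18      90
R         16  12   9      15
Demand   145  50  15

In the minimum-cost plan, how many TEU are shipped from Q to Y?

0

The minimum-cost plan:
  P→W: 55 × €20 = €1100
  P→X: 35 × €20 = €700
  P→Y: 15 × €4 = €60
  Q→W: 90 × €9 = €810
  R→X: 15 × €12 = €180
Total cost = €2850.
The route Q→Y is not used.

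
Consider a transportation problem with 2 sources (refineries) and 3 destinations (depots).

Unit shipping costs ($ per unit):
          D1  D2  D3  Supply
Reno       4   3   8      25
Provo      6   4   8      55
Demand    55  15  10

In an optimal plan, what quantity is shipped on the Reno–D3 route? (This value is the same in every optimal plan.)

0

Optimal shipments:
  Reno→D1: 25 × $4 = $100
  Provo→D1: 30 × $6 = $180
  Provo→D2: 15 × $4 = $60
  Provo→D3: 10 × $8 = $80
Total cost = $420.
The route Reno→D3 is not used.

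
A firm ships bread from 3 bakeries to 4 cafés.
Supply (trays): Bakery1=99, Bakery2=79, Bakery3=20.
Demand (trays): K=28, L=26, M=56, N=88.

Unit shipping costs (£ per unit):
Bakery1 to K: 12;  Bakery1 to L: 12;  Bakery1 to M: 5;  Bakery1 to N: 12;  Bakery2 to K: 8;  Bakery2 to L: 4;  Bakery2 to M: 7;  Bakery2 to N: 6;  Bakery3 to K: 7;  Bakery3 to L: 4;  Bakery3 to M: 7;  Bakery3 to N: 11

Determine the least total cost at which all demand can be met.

1338

An optimal shipping plan:
  Bakery1–K: 28 × £12 = £336
  Bakery1–M: 56 × £5 = £280
  Bakery1–N: 15 × £12 = £180
  Bakery2–L: 6 × £4 = £24
  Bakery2–N: 73 × £6 = £438
  Bakery3–L: 20 × £4 = £80
Total = 336 + 280 + 180 + 24 + 438 + 80 = £1338.
(Supply check: Bakery1 ships 99; Bakery2 ships 79; Bakery3 ships 20.)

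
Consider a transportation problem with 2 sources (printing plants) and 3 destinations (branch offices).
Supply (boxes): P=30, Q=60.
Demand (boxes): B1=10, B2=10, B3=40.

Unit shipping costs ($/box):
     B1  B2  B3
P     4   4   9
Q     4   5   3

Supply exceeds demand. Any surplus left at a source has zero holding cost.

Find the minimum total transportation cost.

200

Optimal allocation:
  P->B1: 10 × $4 = $40
  P->B2: 10 × $4 = $40
  Q->B3: 40 × $3 = $120
Total = 40 + 40 + 120 = $200.
(Supply check: P ships 20; Q ships 40.)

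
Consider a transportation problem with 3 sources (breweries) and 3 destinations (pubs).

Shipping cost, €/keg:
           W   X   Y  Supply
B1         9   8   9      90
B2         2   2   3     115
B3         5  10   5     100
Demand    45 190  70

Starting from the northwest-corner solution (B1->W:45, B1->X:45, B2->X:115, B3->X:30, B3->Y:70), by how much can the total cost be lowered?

195

Current plan cost = 45·9 + 45·8 + 115·2 + 30·10 + 70·5 = €1645.
Optimal plan:
  B1–X: 90 × €8 = €720
  B2–W: 15 × €2 = €30
  B2–X: 100 × €2 = €200
  B3–W: 30 × €5 = €150
  B3–Y: 70 × €5 = €350
Optimal cost = €1450.
Saving = 1645 − 1450 = €195.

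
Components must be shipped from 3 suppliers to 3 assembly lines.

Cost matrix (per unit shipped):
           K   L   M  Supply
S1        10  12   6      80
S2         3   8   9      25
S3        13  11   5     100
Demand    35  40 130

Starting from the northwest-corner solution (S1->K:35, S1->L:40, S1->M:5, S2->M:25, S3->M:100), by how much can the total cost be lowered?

250

Current plan cost = 35·10 + 40·12 + 5·6 + 25·9 + 100·5 = 1585.
Optimal plan:
  S1→K: 10 × 10 = 100
  S1→L: 40 × 12 = 480
  S1→M: 30 × 6 = 180
  S2→K: 25 × 3 = 75
  S3→M: 100 × 5 = 500
Optimal cost = 1335.
Saving = 1585 − 1335 = 250.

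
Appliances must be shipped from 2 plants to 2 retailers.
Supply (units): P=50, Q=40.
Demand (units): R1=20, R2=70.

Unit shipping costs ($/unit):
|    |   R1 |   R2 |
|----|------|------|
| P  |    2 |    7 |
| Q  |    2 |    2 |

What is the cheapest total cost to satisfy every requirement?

An optimal shipping plan:
  P->R1: 20 × $2 = $40
  P->R2: 30 × $7 = $210
  Q->R2: 40 × $2 = $80
Total = 40 + 210 + 80 = $330.
(Supply check: P ships 50; Q ships 40.)

330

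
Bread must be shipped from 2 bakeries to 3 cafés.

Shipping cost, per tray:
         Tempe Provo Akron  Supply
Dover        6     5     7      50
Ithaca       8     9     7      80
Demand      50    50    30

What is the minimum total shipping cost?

One minimum-cost allocation:
  Dover→Provo: 50 × 5 = 250
  Ithaca→Tempe: 50 × 8 = 400
  Ithaca→Akron: 30 × 7 = 210
Total = 250 + 400 + 210 = 860.
(Supply check: Dover ships 50; Ithaca ships 80.)

860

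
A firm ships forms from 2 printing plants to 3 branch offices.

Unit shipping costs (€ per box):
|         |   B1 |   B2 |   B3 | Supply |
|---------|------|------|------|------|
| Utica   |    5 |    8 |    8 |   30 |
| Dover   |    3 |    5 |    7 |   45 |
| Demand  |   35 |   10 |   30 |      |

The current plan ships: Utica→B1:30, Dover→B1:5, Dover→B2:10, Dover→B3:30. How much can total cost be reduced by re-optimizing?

30

Current plan cost = 30·5 + 5·3 + 10·5 + 30·7 = €425.
Optimal plan:
  Utica→B3: 30 × €8 = €240
  Dover→B1: 35 × €3 = €105
  Dover→B2: 10 × €5 = €50
Optimal cost = €395.
Saving = 425 − 395 = €30.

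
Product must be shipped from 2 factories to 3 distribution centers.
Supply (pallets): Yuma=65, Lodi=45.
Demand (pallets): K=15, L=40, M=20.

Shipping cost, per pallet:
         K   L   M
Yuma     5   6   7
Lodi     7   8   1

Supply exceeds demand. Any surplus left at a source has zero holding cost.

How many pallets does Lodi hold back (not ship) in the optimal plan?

An optimal plan:
  Yuma→K: 15 pallets
  Yuma→L: 40 pallets
  Lodi→M: 20 pallets
Total cost = 335.
Lodi ships 20 of its 45, leaving 25.

25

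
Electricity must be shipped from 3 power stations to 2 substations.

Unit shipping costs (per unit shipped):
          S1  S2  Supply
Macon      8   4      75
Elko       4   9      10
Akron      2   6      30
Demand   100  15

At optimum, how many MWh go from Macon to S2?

Optimal shipments:
  Macon->S1: 60 × 8 = 480
  Macon->S2: 15 × 4 = 60
  Elko->S1: 10 × 4 = 40
  Akron->S1: 30 × 2 = 60
Total cost = 640.
So Macon→S2 carries 15 MWh.

15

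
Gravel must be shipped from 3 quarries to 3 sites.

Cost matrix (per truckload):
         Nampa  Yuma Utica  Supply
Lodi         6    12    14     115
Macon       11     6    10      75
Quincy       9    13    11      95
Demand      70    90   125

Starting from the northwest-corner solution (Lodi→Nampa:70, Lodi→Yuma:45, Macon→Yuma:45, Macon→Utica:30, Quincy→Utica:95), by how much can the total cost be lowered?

60

Current plan cost = 70·6 + 45·12 + 45·6 + 30·10 + 95·11 = 2575.
Optimal plan:
  Lodi->Nampa: 70 × 6 = 420
  Lodi->Yuma: 15 × 12 = 180
  Lodi->Utica: 30 × 14 = 420
  Macon->Yuma: 75 × 6 = 450
  Quincy->Utica: 95 × 11 = 1045
Optimal cost = 2515.
Saving = 2575 − 2515 = 60.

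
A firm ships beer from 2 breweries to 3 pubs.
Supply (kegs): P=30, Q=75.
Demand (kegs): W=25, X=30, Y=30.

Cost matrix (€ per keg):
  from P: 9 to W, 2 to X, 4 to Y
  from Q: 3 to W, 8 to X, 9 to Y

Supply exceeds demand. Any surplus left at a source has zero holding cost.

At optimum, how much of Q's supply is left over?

Minimum-cost shipments:
  P to X: 30 × €2 = €60
  Q to W: 25 × €3 = €75
  Q to Y: 30 × €9 = €270
Total cost = €405.
Q ships 55 of its 75, leaving 20.

20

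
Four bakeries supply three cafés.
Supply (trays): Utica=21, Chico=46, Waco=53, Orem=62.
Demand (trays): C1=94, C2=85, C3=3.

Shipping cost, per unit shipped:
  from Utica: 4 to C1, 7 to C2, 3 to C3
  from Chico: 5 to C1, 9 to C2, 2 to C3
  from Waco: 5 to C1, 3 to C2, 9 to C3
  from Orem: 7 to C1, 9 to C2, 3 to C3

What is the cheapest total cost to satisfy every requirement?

An optimal shipping plan:
  Utica–C1: 21 trays
  Chico–C1: 46 trays
  Waco–C2: 53 trays
  Orem–C1: 27 trays
  Orem–C2: 32 trays
  Orem–C3: 3 trays
Total cost = 959.

959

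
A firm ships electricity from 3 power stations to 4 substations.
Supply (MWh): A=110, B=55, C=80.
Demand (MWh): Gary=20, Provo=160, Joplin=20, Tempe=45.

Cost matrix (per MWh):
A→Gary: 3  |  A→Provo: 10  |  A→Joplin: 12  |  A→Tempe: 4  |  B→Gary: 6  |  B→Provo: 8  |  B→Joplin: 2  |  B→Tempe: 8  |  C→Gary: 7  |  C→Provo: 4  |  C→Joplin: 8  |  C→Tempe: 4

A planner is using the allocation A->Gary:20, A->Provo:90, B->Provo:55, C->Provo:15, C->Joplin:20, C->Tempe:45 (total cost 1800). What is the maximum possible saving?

470

Current plan cost = 20·3 + 90·10 + 55·8 + 15·4 + 20·8 + 45·4 = 1800.
Optimal plan:
  A–Gary: 20 × 3 = 60
  A–Provo: 45 × 10 = 450
  A–Tempe: 45 × 4 = 180
  B–Provo: 35 × 8 = 280
  B–Joplin: 20 × 2 = 40
  C–Provo: 80 × 4 = 320
Optimal cost = 1330.
Saving = 1800 − 1330 = 470.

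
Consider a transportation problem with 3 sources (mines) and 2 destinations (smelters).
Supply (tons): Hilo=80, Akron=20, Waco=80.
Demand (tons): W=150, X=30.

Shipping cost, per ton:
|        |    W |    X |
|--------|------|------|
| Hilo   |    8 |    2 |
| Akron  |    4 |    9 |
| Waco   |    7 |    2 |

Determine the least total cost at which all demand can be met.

1100

One minimum-cost allocation:
  Hilo–W: 50 × 8 = 400
  Hilo–X: 30 × 2 = 60
  Akron–W: 20 × 4 = 80
  Waco–W: 80 × 7 = 560
Total = 400 + 60 + 80 + 560 = 1100.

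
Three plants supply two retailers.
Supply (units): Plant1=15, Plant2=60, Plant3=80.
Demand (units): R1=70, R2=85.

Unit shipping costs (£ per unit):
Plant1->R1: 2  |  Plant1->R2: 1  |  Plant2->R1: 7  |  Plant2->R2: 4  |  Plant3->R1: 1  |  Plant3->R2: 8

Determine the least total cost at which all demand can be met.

405

A cheapest plan:
  Plant1→R2: 15 × £1 = £15
  Plant2→R2: 60 × £4 = £240
  Plant3→R1: 70 × £1 = £70
  Plant3→R2: 10 × £8 = £80
Total = 15 + 240 + 70 + 80 = £405.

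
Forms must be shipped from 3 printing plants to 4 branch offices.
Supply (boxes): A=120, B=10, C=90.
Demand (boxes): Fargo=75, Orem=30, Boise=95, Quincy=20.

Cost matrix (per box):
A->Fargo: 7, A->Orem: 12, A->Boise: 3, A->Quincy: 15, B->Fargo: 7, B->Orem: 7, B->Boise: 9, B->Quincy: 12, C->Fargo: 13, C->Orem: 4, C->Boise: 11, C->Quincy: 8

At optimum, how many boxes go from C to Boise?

0

The minimum-cost plan:
  A→Fargo: 25 boxes
  A→Boise: 95 boxes
  B→Fargo: 10 boxes
  C→Fargo: 40 boxes
  C→Orem: 30 boxes
  C→Quincy: 20 boxes
Total cost = 1330.
The route C→Boise is not used.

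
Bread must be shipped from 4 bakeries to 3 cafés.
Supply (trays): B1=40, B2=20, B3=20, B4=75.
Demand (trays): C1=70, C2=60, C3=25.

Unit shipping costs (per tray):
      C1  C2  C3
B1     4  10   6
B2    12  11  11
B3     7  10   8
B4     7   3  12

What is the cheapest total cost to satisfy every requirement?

Optimal allocation:
  B1->C1: 40 × 4 = 160
  B2->C3: 20 × 11 = 220
  B3->C1: 15 × 7 = 105
  B3->C3: 5 × 8 = 40
  B4->C1: 15 × 7 = 105
  B4->C2: 60 × 3 = 180
Total = 160 + 220 + 105 + 40 + 105 + 180 = 810.

810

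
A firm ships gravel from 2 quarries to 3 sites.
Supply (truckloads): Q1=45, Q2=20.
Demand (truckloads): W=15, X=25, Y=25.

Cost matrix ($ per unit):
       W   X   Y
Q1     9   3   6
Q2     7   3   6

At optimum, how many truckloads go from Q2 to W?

15

Optimal shipments:
  Q1→X: 20 truckloads
  Q1→Y: 25 truckloads
  Q2→W: 15 truckloads
  Q2→X: 5 truckloads
Total cost = $330.
So Q2→W carries 15 truckloads.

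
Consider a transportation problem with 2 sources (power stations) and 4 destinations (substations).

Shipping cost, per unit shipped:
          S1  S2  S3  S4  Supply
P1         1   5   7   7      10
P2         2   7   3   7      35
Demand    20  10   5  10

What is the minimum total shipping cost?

175

An optimal shipping plan:
  P1–S2: 10 × 5 = 50
  P2–S1: 20 × 2 = 40
  P2–S3: 5 × 3 = 15
  P2–S4: 10 × 7 = 70
Total = 50 + 40 + 15 + 70 = 175.
(Supply check: P1 ships 10; P2 ships 35.)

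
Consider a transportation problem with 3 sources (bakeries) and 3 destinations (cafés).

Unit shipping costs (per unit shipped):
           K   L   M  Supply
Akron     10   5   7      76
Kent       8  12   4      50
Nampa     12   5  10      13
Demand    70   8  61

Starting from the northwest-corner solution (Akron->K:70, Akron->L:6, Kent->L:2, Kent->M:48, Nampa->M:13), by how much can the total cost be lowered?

49

Current plan cost = 70·10 + 6·5 + 2·12 + 48·4 + 13·10 = 1076.
Optimal plan:
  Akron→K: 65 trays
  Akron→M: 11 trays
  Kent→M: 50 trays
  Nampa→K: 5 trays
  Nampa→L: 8 trays
Optimal cost = 1027.
Saving = 1076 − 1027 = 49.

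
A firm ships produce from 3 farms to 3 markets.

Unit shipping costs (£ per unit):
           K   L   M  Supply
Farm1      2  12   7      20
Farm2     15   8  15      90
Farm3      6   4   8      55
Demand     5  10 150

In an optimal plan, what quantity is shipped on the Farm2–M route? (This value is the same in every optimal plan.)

80

The minimum-cost plan:
  Farm1 to K: 5 × £2 = £10
  Farm1 to M: 15 × £7 = £105
  Farm2 to L: 10 × £8 = £80
  Farm2 to M: 80 × £15 = £1200
  Farm3 to M: 55 × £8 = £440
Total cost = £1835.
So Farm2→M carries 80 crates.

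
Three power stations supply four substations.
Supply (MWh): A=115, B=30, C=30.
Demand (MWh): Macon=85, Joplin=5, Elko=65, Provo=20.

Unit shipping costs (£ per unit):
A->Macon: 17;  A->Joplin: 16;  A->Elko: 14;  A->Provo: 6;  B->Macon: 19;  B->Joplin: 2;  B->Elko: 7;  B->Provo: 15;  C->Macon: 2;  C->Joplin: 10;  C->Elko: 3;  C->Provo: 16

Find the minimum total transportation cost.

1860

One minimum-cost allocation:
  A->Macon: 55 × £17 = £935
  A->Elko: 40 × £14 = £560
  A->Provo: 20 × £6 = £120
  B->Joplin: 5 × £2 = £10
  B->Elko: 25 × £7 = £175
  C->Macon: 30 × £2 = £60
Total = 935 + 560 + 120 + 10 + 175 + 60 = £1860.
(Supply check: A ships 115; B ships 30; C ships 30.)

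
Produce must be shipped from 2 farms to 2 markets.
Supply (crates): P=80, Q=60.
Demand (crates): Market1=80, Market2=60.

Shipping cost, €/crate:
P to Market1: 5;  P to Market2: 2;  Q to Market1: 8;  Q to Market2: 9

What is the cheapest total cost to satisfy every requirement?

700

One minimum-cost allocation:
  P→Market1: 20 crates
  P→Market2: 60 crates
  Q→Market1: 60 crates
Total cost = €700.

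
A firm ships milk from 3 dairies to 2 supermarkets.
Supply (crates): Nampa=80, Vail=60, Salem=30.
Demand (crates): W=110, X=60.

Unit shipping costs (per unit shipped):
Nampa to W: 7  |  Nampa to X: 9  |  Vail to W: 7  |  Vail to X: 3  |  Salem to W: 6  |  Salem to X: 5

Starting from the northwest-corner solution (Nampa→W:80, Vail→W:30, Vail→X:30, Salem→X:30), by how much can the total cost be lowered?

Current plan cost = 80·7 + 30·7 + 30·3 + 30·5 = 1010.
Optimal plan:
  Nampa to W: 80 crates
  Vail to X: 60 crates
  Salem to W: 30 crates
Optimal cost = 920.
Saving = 1010 − 920 = 90.

90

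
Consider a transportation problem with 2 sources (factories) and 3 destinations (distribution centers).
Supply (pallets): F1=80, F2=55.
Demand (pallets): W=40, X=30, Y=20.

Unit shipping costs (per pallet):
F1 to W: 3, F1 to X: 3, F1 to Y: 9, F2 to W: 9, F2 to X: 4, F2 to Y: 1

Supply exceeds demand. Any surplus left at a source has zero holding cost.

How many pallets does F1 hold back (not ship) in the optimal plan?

10

Minimum-cost shipments:
  F1–W: 40 pallets
  F1–X: 30 pallets
  F2–Y: 20 pallets
Total cost = 230.
F1 ships 70 of its 80, leaving 10.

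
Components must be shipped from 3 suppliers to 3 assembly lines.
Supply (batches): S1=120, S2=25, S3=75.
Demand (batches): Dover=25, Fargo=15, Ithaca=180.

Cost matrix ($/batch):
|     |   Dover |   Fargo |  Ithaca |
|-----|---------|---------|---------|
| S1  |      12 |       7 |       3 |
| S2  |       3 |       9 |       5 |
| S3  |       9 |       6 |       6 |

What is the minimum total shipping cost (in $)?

885

A cheapest plan:
  S1 to Ithaca: 120 × $3 = $360
  S2 to Dover: 25 × $3 = $75
  S3 to Fargo: 15 × $6 = $90
  S3 to Ithaca: 60 × $6 = $360
Total = 360 + 75 + 90 + 360 = $885.
(Supply check: S1 ships 120; S2 ships 25; S3 ships 75.)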